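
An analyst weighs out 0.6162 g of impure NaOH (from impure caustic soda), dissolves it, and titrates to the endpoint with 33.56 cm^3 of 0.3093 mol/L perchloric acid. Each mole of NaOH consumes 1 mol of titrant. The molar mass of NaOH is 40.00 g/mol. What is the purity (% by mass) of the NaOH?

n(HClO4) = 0.3093 x 0.03356 = 0.01038 mol.
n(NaOH) = 0.01038 / 1 = 0.01038 mol.
mass of NaOH = 0.01038 x 40.00 = 0.4152 g.
% purity = 0.4152 / 0.6162 x 100 = 67.4%.

67.4%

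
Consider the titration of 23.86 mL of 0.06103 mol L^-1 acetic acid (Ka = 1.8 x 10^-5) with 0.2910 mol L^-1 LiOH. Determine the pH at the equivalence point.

n(CH3COOH) = 0.06103 x 0.02386 = 0.001456 mol; V(LiOH) at equivalence = 0.001456/0.2910 = 0.005004 L.
At equivalence all the acid is converted to CH3COO-; total volume = 0.02386 + 0.005004 = 0.02886 L, so [CH3COO-] = 0.001456/0.02886 = 0.05045 M.
Kb = Kw/Ka = 1.0e-14 / 1.8 x 10^-5 = 5.56e-10.
[OH^-] = sqrt(Kb x [CH3COO-]) = sqrt(5.56e-10 x 0.05045) = 5.29e-6 M.
pOH = 5.28, so pH = 14.00 - 5.28 = 8.72.

8.72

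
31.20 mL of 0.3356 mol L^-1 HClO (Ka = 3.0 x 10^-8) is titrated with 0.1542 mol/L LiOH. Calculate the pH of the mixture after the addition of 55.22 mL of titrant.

8.16

Initial n(HClO) = 0.3356 x 0.03120 = 0.01047 mol.
n(LiOH) added = 0.1542 x 0.05522 = 0.008515 mol, converting that many moles of HClO to ClO-.
Remaining n(HClO) = 0.001956 mol; n(ClO-) = 0.008515 mol.
By Henderson-Hasselbalch, pH = pKa + log([A^-]/[HA]) = 7.52 + log(0.008515/0.001956) = 7.52 + (+0.64) = 8.16.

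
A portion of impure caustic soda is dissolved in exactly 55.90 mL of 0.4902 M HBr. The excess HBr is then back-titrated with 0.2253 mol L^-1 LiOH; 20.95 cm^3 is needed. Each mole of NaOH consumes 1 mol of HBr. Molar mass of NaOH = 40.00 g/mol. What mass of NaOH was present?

Total n(HBr) added = 0.4902 x 0.05590 = 0.02740 mol.
n(LiOH) used = 0.2253 x 0.02095 = 0.004720 mol, which equals the excess n(HBr).
So n(HBr) consumed by the sample = 0.02740 - 0.004720 = 0.02268 mol.
n(NaOH) = 0.02268 / 1 = 0.02268 mol.
mass = 0.02268 mol x 40.00 g/mol = 0.907 g.

0.907 g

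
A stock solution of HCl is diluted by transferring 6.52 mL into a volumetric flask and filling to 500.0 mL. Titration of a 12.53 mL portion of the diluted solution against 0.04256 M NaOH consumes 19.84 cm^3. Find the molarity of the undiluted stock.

5.17 M

n(NaOH) = 0.04256 x 0.01984 = 0.0008444 mol.
n(HCl) in the aliquot = 0.0008444 mol.
[diluted HCl] = 0.0008444 / 0.01253 = 0.06739 M.
Dilution factor = 500.0/6.520 = 76.69, so [stock] = 0.06739 x 76.69 = 5.17 M.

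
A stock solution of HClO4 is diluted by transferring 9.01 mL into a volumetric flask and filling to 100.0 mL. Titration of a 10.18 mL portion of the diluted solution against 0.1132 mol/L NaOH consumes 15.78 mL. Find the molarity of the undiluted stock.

n(NaOH) = 0.1132 x 0.01578 = 0.001786 mol.
n(HClO4) in the aliquot = 0.001786 mol.
[diluted HClO4] = 0.001786 / 0.01018 = 0.1755 M.
Dilution factor = 100.0/9.010 = 11.10, so [stock] = 0.1755 x 11.10 = 1.95 M.

1.95 M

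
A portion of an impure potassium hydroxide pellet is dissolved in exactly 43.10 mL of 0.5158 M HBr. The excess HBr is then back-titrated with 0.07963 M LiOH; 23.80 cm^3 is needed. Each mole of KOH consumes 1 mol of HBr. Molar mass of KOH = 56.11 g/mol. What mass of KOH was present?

Total n(HBr) added = 0.5158 x 0.04310 = 0.02223 mol.
n(LiOH) used = 0.07963 x 0.02380 = 0.001895 mol, which equals the excess n(HBr).
So n(HBr) consumed by the sample = 0.02223 - 0.001895 = 0.02034 mol.
n(KOH) = 0.02034 / 1 = 0.02034 mol.
mass = 0.02034 mol x 56.11 g/mol = 1.14 g.

1.14 g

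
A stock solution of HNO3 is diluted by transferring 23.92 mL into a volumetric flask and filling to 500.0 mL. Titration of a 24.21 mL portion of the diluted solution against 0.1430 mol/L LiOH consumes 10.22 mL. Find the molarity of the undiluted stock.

1.26 M

n(LiOH) = 0.1430 x 0.01022 = 0.001461 mol.
n(HNO3) in the aliquot = 0.001461 mol.
[diluted HNO3] = 0.001461 / 0.02421 = 0.06037 M.
Dilution factor = 500.0/23.92 = 20.90, so [stock] = 0.06037 x 20.90 = 1.26 M.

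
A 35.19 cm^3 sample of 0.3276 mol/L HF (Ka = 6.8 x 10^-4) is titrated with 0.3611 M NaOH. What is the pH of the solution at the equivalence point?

n(HF) = 0.3276 x 0.03519 = 0.01153 mol; V(NaOH) at equivalence = 0.01153/0.3611 = 0.03193 L.
At equivalence all the acid is converted to F-; total volume = 0.03519 + 0.03193 = 0.06712 L, so [F-] = 0.01153/0.06712 = 0.1718 M.
Kb = Kw/Ka = 1.0e-14 / 6.8 x 10^-4 = 1.47e-11.
[OH^-] = sqrt(Kb x [F-]) = sqrt(1.47e-11 x 0.1718) = 1.59e-6 M.
pOH = 5.80, so pH = 14.00 - 5.80 = 8.20.

8.20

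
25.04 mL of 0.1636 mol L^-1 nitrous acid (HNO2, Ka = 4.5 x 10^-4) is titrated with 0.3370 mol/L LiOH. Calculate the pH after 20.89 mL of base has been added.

n(acid) = 0.1636 x 0.02504 = 0.004097 mol; n(LiOH) added = 0.3370 x 0.02089 = 0.007040 mol.
Base is in excess by 0.007040 - 0.004097 = 0.002943 mol in a total volume of 0.04593 L.
[OH^-] = 0.002943/0.04593 = 0.06408 M, so pOH = 1.19 and pH = 14.00 - 1.19 = 12.81.

12.81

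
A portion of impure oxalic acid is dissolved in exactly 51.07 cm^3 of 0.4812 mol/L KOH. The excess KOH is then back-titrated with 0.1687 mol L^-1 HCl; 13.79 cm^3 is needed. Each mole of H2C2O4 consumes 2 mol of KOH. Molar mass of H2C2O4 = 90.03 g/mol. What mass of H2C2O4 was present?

Total n(KOH) added = 0.4812 x 0.05107 = 0.02457 mol.
n(HCl) used = 0.1687 x 0.01379 = 0.002326 mol, which equals the excess n(KOH).
So n(KOH) consumed by the sample = 0.02457 - 0.002326 = 0.02225 mol.
n(H2C2O4) = 0.02225 / 2 = 0.01112 mol.
mass = 0.01112 mol x 90.03 g/mol = 1.00 g.

1.00 g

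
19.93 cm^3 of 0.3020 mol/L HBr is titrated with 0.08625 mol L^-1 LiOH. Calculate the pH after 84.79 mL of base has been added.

n(acid) = 0.3020 x 0.01993 = 0.006019 mol; n(LiOH) added = 0.08625 x 0.08479 = 0.007313 mol.
Base is in excess by 0.007313 - 0.006019 = 0.001294 mol in a total volume of 0.1047 L.
[OH^-] = 0.001294/0.1047 = 0.01236 M, so pOH = 1.91 and pH = 14.00 - 1.91 = 12.09.

12.09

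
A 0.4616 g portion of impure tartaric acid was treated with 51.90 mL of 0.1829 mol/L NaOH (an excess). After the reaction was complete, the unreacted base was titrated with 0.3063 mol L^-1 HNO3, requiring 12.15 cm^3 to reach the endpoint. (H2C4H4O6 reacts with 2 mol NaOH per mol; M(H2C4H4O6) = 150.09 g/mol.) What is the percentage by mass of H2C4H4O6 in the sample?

Total n(NaOH) added = 0.1829 x 0.05190 = 0.009493 mol.
n(HNO3) used = 0.3063 x 0.01215 = 0.003722 mol, which equals the excess n(NaOH).
So n(NaOH) consumed by the sample = 0.009493 - 0.003722 = 0.005771 mol.
n(H2C4H4O6) = 0.005771 / 2 = 0.002885 mol.
mass H2C4H4O6 = 0.002885 x 150.09 = 0.4331 g, so %H2C4H4O6 = 0.4331/0.4616 x 100 = 93.8%.

93.8%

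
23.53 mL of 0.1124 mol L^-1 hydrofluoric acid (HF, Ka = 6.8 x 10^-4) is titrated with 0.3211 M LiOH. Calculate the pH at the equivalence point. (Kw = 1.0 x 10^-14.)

8.04

n(HF) = 0.1124 x 0.02353 = 0.002645 mol; V(LiOH) at equivalence = 0.002645/0.3211 = 0.008237 L.
At equivalence all the acid is converted to F-; total volume = 0.02353 + 0.008237 = 0.03177 L, so [F-] = 0.002645/0.03177 = 0.08326 M.
Kb = Kw/Ka = 1.0e-14 / 6.8 x 10^-4 = 1.47e-11.
[OH^-] = sqrt(Kb x [F-]) = sqrt(1.47e-11 x 0.08326) = 1.11e-6 M.
pOH = 5.96, so pH = 14.00 - 5.96 = 8.04.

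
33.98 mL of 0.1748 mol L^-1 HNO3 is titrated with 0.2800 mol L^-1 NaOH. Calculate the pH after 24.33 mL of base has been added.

n(acid) = 0.1748 x 0.03398 = 0.005940 mol; n(NaOH) added = 0.2800 x 0.02433 = 0.006812 mol.
Base is in excess by 0.006812 - 0.005940 = 0.0008727 mol in a total volume of 0.05831 L.
[OH^-] = 0.0008727/0.05831 = 0.01497 M, so pOH = 1.82 and pH = 14.00 - 1.82 = 12.18.

12.18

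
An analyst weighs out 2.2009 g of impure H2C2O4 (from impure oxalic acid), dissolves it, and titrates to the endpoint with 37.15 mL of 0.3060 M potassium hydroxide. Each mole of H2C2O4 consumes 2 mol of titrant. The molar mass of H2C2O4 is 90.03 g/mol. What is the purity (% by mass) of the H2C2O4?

23.3%

n(KOH) = 0.3060 x 0.03715 = 0.01137 mol.
n(H2C2O4) = 0.01137 / 2 = 0.005684 mol.
mass of H2C2O4 = 0.005684 x 90.03 = 0.5117 g.
% purity = 0.5117 / 2.2009 x 100 = 23.3%.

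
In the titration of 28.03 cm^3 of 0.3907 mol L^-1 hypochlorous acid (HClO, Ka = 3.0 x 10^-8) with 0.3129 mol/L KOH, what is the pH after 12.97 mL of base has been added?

7.29

Initial n(HClO) = 0.3907 x 0.02803 = 0.01095 mol.
n(KOH) added = 0.3129 x 0.01297 = 0.004058 mol, converting that many moles of HClO to ClO-.
Remaining n(HClO) = 0.006893 mol; n(ClO-) = 0.004058 mol.
By Henderson-Hasselbalch, pH = pKa + log([A^-]/[HA]) = 7.52 + log(0.004058/0.006893) = 7.52 + (-0.23) = 7.29.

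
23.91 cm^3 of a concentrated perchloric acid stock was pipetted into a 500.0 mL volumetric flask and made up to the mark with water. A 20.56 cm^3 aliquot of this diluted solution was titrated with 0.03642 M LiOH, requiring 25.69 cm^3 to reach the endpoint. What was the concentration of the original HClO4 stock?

0.952 M

n(LiOH) = 0.03642 x 0.02569 = 0.0009356 mol.
n(HClO4) in the aliquot = 0.0009356 mol.
[diluted HClO4] = 0.0009356 / 0.02056 = 0.04551 M.
Dilution factor = 500.0/23.91 = 20.91, so [stock] = 0.04551 x 20.91 = 0.952 M.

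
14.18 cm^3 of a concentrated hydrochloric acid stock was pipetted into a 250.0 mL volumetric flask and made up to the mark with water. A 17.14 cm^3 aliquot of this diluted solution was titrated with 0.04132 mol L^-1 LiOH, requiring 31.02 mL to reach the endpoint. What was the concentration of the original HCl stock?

1.32 M

n(LiOH) = 0.04132 x 0.03102 = 0.001282 mol.
n(HCl) in the aliquot = 0.001282 mol.
[diluted HCl] = 0.001282 / 0.01714 = 0.07478 M.
Dilution factor = 250.0/14.18 = 17.63, so [stock] = 0.07478 x 17.63 = 1.32 M.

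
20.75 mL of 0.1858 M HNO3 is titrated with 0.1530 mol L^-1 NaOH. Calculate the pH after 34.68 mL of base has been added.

n(acid) = 0.1858 x 0.02075 = 0.003855 mol; n(NaOH) added = 0.1530 x 0.03468 = 0.005306 mol.
Base is in excess by 0.005306 - 0.003855 = 0.001451 mol in a total volume of 0.05543 L.
[OH^-] = 0.001451/0.05543 = 0.02617 M, so pOH = 1.58 and pH = 14.00 - 1.58 = 12.42.

12.42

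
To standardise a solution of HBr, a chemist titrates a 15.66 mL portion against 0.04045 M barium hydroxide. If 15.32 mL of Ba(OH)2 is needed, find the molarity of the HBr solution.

n(Ba(OH)2) delivered = 0.04045 x 0.01532 = 0.0006197 mol.
The reaction is 2 HBr + 1 Ba(OH)2, so n(HBr) = 0.0006197 x 2/1 = 0.001239 mol.
[HBr] = 0.001239 mol / 0.01566 L = 0.0791 M.

0.0791 M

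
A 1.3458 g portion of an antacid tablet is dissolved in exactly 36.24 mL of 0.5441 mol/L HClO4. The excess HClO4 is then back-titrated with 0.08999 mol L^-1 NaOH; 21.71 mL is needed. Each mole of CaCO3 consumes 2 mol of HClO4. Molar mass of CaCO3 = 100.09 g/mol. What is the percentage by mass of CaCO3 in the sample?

66.1%

Total n(HClO4) added = 0.5441 x 0.03624 = 0.01972 mol.
n(NaOH) used = 0.08999 x 0.02171 = 0.001954 mol, which equals the excess n(HClO4).
So n(HClO4) consumed by the sample = 0.01972 - 0.001954 = 0.01776 mol.
n(CaCO3) = 0.01776 / 2 = 0.008882 mol.
mass CaCO3 = 0.008882 x 100.09 = 0.8890 g, so %CaCO3 = 0.8890/1.3458 x 100 = 66.1%.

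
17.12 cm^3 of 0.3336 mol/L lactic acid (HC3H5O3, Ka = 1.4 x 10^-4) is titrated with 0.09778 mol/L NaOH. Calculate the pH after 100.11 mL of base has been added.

n(acid) = 0.3336 x 0.01712 = 0.005711 mol; n(NaOH) added = 0.09778 x 0.1001 = 0.009789 mol.
Base is in excess by 0.009789 - 0.005711 = 0.004078 mol in a total volume of 0.1172 L.
[OH^-] = 0.004078/0.1172 = 0.03478 M, so pOH = 1.46 and pH = 14.00 - 1.46 = 12.54.

12.54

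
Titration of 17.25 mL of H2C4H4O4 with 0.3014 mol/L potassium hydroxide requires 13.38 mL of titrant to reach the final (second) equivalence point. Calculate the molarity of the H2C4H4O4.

0.117 M

n(KOH) = 0.3014 x 0.01338 = 0.004033 mol.
At the final (second) equivalence point, 2 mol OH^- react per mol H2C4H4O4, so n(H2C4H4O4) = 0.004033 / 2 = 0.002016 mol.
[H2C4H4O4] = 0.002016 / 0.01725 L = 0.117 M.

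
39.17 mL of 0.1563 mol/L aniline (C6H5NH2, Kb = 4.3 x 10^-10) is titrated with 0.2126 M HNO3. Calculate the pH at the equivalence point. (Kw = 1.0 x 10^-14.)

2.84

n(C6H5NH2) = 0.1563 x 0.03917 = 0.006122 mol; V(HNO3) at equivalence = 0.006122/0.2126 = 0.02880 L.
At equivalence the base is fully converted to C6H5NH3+; total volume = 0.06797 L, so [C6H5NH3+] = 0.006122/0.06797 = 0.09008 M.
Ka(C6H5NH3+) = Kw/Kb = 1.0e-14 / 4.3 x 10^-10 = 2.33e-5.
[H^+] = sqrt(Ka x [C6H5NH3+]) = sqrt(2.33e-5 x 0.09008) = 0.00145 M.
pH = -log(0.00145) = 2.84.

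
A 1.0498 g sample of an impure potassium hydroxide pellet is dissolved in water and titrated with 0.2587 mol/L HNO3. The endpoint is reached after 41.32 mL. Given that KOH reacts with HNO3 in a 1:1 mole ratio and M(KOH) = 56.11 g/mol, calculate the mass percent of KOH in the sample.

57.1%

n(HNO3) = 0.2587 x 0.04132 = 0.01069 mol.
n(KOH) = 0.01069 / 1 = 0.01069 mol.
mass of KOH = 0.01069 x 56.11 = 0.5998 g.
% purity = 0.5998 / 1.0498 x 100 = 57.1%.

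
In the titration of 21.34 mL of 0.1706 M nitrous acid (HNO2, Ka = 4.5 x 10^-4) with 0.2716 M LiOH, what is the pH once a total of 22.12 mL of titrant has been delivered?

12.74

n(acid) = 0.1706 x 0.02134 = 0.003641 mol; n(LiOH) added = 0.2716 x 0.02212 = 0.006008 mol.
Base is in excess by 0.006008 - 0.003641 = 0.002367 mol in a total volume of 0.04346 L.
[OH^-] = 0.002367/0.04346 = 0.05447 M, so pOH = 1.26 and pH = 14.00 - 1.26 = 12.74.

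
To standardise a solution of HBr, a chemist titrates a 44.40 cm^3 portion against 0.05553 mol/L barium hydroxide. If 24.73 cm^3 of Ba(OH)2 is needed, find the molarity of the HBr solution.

0.0619 M

n(Ba(OH)2) delivered = 0.05553 x 0.02473 = 0.001373 mol.
The reaction is 2 HBr + 1 Ba(OH)2, so n(HBr) = 0.001373 x 2/1 = 0.002747 mol.
[HBr] = 0.002747 mol / 0.04440 L = 0.0619 M.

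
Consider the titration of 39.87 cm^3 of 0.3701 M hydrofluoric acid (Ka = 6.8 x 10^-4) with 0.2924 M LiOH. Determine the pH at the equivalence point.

8.19

n(HF) = 0.3701 x 0.03987 = 0.01476 mol; V(LiOH) at equivalence = 0.01476/0.2924 = 0.05046 L.
At equivalence all the acid is converted to F-; total volume = 0.03987 + 0.05046 = 0.09033 L, so [F-] = 0.01476/0.09033 = 0.1633 M.
Kb = Kw/Ka = 1.0e-14 / 6.8 x 10^-4 = 1.47e-11.
[OH^-] = sqrt(Kb x [F-]) = sqrt(1.47e-11 x 0.1633) = 1.55e-6 M.
pOH = 5.81, so pH = 14.00 - 5.81 = 8.19.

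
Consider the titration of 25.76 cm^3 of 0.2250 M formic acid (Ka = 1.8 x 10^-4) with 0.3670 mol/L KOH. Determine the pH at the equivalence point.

n(HCOOH) = 0.2250 x 0.02576 = 0.005796 mol; V(KOH) at equivalence = 0.005796/0.3670 = 0.01579 L.
At equivalence all the acid is converted to HCOO-; total volume = 0.02576 + 0.01579 = 0.04155 L, so [HCOO-] = 0.005796/0.04155 = 0.1395 M.
Kb = Kw/Ka = 1.0e-14 / 1.8 x 10^-4 = 5.56e-11.
[OH^-] = sqrt(Kb x [HCOO-]) = sqrt(5.56e-11 x 0.1395) = 2.78e-6 M.
pOH = 5.56, so pH = 14.00 - 5.56 = 8.44.

8.44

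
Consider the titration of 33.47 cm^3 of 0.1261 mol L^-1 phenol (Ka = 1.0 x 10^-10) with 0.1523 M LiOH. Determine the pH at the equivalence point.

11.42

n(C6H5OH) = 0.1261 x 0.03347 = 0.004221 mol; V(LiOH) at equivalence = 0.004221/0.1523 = 0.02771 L.
At equivalence all the acid is converted to C6H5O-; total volume = 0.03347 + 0.02771 = 0.06118 L, so [C6H5O-] = 0.004221/0.06118 = 0.06898 M.
Kb = Kw/Ka = 1.0e-14 / 1.0 x 10^-10 = 0.000100.
[OH^-] = sqrt(Kb x [C6H5O-]) = sqrt(0.000100 x 0.06898) = 0.00263 M.
pOH = 2.58, so pH = 14.00 - 2.58 = 11.42.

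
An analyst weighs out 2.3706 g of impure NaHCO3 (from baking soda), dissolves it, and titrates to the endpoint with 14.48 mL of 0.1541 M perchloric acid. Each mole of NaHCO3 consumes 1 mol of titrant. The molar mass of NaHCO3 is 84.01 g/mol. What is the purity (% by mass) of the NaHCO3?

7.91%

n(HClO4) = 0.1541 x 0.01448 = 0.002231 mol.
n(NaHCO3) = 0.002231 / 1 = 0.002231 mol.
mass of NaHCO3 = 0.002231 x 84.01 = 0.1875 g.
% purity = 0.1875 / 2.3706 x 100 = 7.91%.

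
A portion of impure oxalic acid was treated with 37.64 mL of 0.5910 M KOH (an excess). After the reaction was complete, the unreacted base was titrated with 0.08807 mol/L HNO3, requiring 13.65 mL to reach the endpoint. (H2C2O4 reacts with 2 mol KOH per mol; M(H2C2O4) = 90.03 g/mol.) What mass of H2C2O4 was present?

0.947 g

Total n(KOH) added = 0.5910 x 0.03764 = 0.02225 mol.
n(HNO3) used = 0.08807 x 0.01365 = 0.001202 mol, which equals the excess n(KOH).
So n(KOH) consumed by the sample = 0.02225 - 0.001202 = 0.02104 mol.
n(H2C2O4) = 0.02104 / 2 = 0.01052 mol.
mass = 0.01052 mol x 90.03 g/mol = 0.947 g.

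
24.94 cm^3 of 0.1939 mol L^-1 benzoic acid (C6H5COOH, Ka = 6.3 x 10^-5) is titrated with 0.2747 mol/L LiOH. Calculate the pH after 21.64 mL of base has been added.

n(acid) = 0.1939 x 0.02494 = 0.004836 mol; n(LiOH) added = 0.2747 x 0.02164 = 0.005945 mol.
Base is in excess by 0.005945 - 0.004836 = 0.001109 mol in a total volume of 0.04658 L.
[OH^-] = 0.001109/0.04658 = 0.02380 M, so pOH = 1.62 and pH = 14.00 - 1.62 = 12.38.

12.38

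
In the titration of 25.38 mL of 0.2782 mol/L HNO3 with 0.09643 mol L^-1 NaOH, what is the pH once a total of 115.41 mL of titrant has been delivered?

n(acid) = 0.2782 x 0.02538 = 0.007061 mol; n(NaOH) added = 0.09643 x 0.1154 = 0.01113 mol.
Base is in excess by 0.01113 - 0.007061 = 0.004068 mol in a total volume of 0.1408 L.
[OH^-] = 0.004068/0.1408 = 0.02890 M, so pOH = 1.54 and pH = 14.00 - 1.54 = 12.46.

12.46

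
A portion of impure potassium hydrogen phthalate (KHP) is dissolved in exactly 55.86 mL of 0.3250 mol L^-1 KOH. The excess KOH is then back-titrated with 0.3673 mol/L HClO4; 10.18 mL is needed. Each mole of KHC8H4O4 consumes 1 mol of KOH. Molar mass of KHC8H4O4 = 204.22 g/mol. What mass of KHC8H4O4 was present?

Total n(KOH) added = 0.3250 x 0.05586 = 0.01815 mol.
n(HClO4) used = 0.3673 x 0.01018 = 0.003739 mol, which equals the excess n(KOH).
So n(KOH) consumed by the sample = 0.01815 - 0.003739 = 0.01442 mol.
n(KHC8H4O4) = 0.01442 / 1 = 0.01442 mol.
mass = 0.01442 mol x 204.22 g/mol = 2.94 g.

2.94 g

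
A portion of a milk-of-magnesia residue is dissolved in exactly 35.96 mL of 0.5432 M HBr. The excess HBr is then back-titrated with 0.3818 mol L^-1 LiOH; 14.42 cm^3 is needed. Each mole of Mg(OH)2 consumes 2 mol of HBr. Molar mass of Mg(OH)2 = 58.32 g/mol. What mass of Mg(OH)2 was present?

Total n(HBr) added = 0.5432 x 0.03596 = 0.01953 mol.
n(LiOH) used = 0.3818 x 0.01442 = 0.005506 mol, which equals the excess n(HBr).
So n(HBr) consumed by the sample = 0.01953 - 0.005506 = 0.01403 mol.
n(Mg(OH)2) = 0.01403 / 2 = 0.007014 mol.
mass = 0.007014 mol x 58.32 g/mol = 0.409 g.

0.409 g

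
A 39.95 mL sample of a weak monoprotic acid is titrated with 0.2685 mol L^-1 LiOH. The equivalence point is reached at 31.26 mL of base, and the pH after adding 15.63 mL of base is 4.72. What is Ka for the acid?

15.63 mL is half of the equivalence volume, so this is the half-equivalence point where [HA] = [A^-].
At half-equivalence pH = pKa, so pKa = 4.72.
Ka = 10^(-4.72) = 1.9 x 10^-5.

1.9 x 10^-5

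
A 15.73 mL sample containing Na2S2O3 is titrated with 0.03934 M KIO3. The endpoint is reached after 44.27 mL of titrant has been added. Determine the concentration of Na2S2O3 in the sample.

0.664 M

n(KIO3) = 0.03934 x 0.04427 = 0.001742 mol.
From the balanced equation, 1 mol KIO3 reacts with 6 mol Na2S2O3, so n(Na2S2O3) = 0.001742 x 6/1 = 0.01045 mol.
[Na2S2O3] = 0.01045 / 0.01573 L = 0.664 M.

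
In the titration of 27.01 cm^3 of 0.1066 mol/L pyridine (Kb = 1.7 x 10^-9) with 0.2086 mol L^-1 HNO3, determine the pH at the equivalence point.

n(C5H5N) = 0.1066 x 0.02701 = 0.002879 mol; V(HNO3) at equivalence = 0.002879/0.2086 = 0.01380 L.
At equivalence the base is fully converted to C5H5NH+; total volume = 0.04081 L, so [C5H5NH+] = 0.002879/0.04081 = 0.07055 M.
Ka(C5H5NH+) = Kw/Kb = 1.0e-14 / 1.7 x 10^-9 = 5.88e-6.
[H^+] = sqrt(Ka x [C5H5NH+]) = sqrt(5.88e-6 x 0.07055) = 0.000644 M.
pH = -log(0.000644) = 3.19.

3.19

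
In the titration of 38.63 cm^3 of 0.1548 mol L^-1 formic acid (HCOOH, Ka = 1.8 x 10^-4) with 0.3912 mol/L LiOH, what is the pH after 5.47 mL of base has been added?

Initial n(HCOOH) = 0.1548 x 0.03863 = 0.005980 mol.
n(LiOH) added = 0.3912 x 0.005470 = 0.002140 mol, converting that many moles of HCOOH to HCOO-.
Remaining n(HCOOH) = 0.003840 mol; n(HCOO-) = 0.002140 mol.
By Henderson-Hasselbalch, pH = pKa + log([A^-]/[HA]) = 3.74 + log(0.002140/0.003840) = 3.74 + (-0.25) = 3.49.

3.49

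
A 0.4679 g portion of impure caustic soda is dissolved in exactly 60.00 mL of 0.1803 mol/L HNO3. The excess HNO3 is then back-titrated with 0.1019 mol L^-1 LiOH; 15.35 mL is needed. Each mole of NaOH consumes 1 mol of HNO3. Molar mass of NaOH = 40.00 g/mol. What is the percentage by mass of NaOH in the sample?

Total n(HNO3) added = 0.1803 x 0.06000 = 0.01082 mol.
n(LiOH) used = 0.1019 x 0.01535 = 0.001564 mol, which equals the excess n(HNO3).
So n(HNO3) consumed by the sample = 0.01082 - 0.001564 = 0.009254 mol.
n(NaOH) = 0.009254 / 1 = 0.009254 mol.
mass NaOH = 0.009254 x 40.00 = 0.3702 g, so %NaOH = 0.3702/0.4679 x 100 = 79.1%.

79.1%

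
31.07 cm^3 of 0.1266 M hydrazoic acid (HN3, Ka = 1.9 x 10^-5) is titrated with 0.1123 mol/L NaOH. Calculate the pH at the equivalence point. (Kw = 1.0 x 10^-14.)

8.75

n(HN3) = 0.1266 x 0.03107 = 0.003933 mol; V(NaOH) at equivalence = 0.003933/0.1123 = 0.03503 L.
At equivalence all the acid is converted to N3-; total volume = 0.03107 + 0.03503 = 0.06610 L, so [N3-] = 0.003933/0.06610 = 0.05951 M.
Kb = Kw/Ka = 1.0e-14 / 1.9 x 10^-5 = 5.26e-10.
[OH^-] = sqrt(Kb x [N3-]) = sqrt(5.26e-10 x 0.05951) = 5.60e-6 M.
pOH = 5.25, so pH = 14.00 - 5.25 = 8.75.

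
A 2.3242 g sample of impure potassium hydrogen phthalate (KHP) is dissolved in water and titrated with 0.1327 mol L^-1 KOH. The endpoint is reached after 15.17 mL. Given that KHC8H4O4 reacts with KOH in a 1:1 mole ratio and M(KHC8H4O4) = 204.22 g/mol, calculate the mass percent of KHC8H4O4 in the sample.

n(KOH) = 0.1327 x 0.01517 = 0.002013 mol.
n(KHC8H4O4) = 0.002013 / 1 = 0.002013 mol.
mass of KHC8H4O4 = 0.002013 x 204.22 = 0.4111 g.
% purity = 0.4111 / 2.3242 x 100 = 17.7%.

17.7%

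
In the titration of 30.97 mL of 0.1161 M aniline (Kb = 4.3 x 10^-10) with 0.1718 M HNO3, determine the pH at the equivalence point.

n(C6H5NH2) = 0.1161 x 0.03097 = 0.003596 mol; V(HNO3) at equivalence = 0.003596/0.1718 = 0.02093 L.
At equivalence the base is fully converted to C6H5NH3+; total volume = 0.05190 L, so [C6H5NH3+] = 0.003596/0.05190 = 0.06928 M.
Ka(C6H5NH3+) = Kw/Kb = 1.0e-14 / 4.3 x 10^-10 = 2.33e-5.
[H^+] = sqrt(Ka x [C6H5NH3+]) = sqrt(2.33e-5 x 0.06928) = 0.00127 M.
pH = -log(0.00127) = 2.90.

2.90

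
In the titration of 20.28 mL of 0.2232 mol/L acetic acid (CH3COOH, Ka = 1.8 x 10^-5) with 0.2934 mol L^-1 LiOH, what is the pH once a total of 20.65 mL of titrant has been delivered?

12.57

n(acid) = 0.2232 x 0.02028 = 0.004526 mol; n(LiOH) added = 0.2934 x 0.02065 = 0.006059 mol.
Base is in excess by 0.006059 - 0.004526 = 0.001532 mol in a total volume of 0.04093 L.
[OH^-] = 0.001532/0.04093 = 0.03743 M, so pOH = 1.43 and pH = 14.00 - 1.43 = 12.57.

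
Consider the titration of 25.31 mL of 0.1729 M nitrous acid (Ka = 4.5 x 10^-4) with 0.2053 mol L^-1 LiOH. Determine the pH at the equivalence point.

n(HNO2) = 0.1729 x 0.02531 = 0.004376 mol; V(LiOH) at equivalence = 0.004376/0.2053 = 0.02132 L.
At equivalence all the acid is converted to NO2-; total volume = 0.02531 + 0.02132 = 0.04663 L, so [NO2-] = 0.004376/0.04663 = 0.09386 M.
Kb = Kw/Ka = 1.0e-14 / 4.5 x 10^-4 = 2.22e-11.
[OH^-] = sqrt(Kb x [NO2-]) = sqrt(2.22e-11 x 0.09386) = 1.44e-6 M.
pOH = 5.84, so pH = 14.00 - 5.84 = 8.16.

8.16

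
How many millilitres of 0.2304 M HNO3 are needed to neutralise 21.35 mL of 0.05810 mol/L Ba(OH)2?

n(Ba(OH)2) = 0.05810 mol/L x 0.02135 L = 0.001240 mol.
The neutralisation is 1 Ba(OH)2 : 2 HNO3, so n(HNO3) = 0.001240 x 2/1 = 0.002481 mol.
V(HNO3) = 0.002481 / 0.2304 = 0.01077 L = 10.8 mL.

10.8 mL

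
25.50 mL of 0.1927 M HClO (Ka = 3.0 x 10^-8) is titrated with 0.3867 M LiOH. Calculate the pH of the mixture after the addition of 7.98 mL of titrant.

Initial n(HClO) = 0.1927 x 0.02550 = 0.004914 mol.
n(LiOH) added = 0.3867 x 0.007980 = 0.003086 mol, converting that many moles of HClO to ClO-.
Remaining n(HClO) = 0.001828 mol; n(ClO-) = 0.003086 mol.
By Henderson-Hasselbalch, pH = pKa + log([A^-]/[HA]) = 7.52 + log(0.003086/0.001828) = 7.52 + (+0.23) = 7.75.

7.75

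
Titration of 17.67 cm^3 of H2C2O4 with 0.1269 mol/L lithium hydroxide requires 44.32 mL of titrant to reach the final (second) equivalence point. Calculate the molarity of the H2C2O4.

n(LiOH) = 0.1269 x 0.04432 = 0.005624 mol.
At the final (second) equivalence point, 2 mol OH^- react per mol H2C2O4, so n(H2C2O4) = 0.005624 / 2 = 0.002812 mol.
[H2C2O4] = 0.002812 / 0.01767 L = 0.159 M.

0.159 M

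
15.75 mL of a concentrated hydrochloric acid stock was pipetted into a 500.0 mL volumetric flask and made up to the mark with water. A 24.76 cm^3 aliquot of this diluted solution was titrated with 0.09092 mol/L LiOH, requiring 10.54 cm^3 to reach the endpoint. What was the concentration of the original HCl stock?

1.23 M

n(LiOH) = 0.09092 x 0.01054 = 0.0009583 mol.
n(HCl) in the aliquot = 0.0009583 mol.
[diluted HCl] = 0.0009583 / 0.02476 = 0.03870 M.
Dilution factor = 500.0/15.75 = 31.75, so [stock] = 0.03870 x 31.75 = 1.23 M.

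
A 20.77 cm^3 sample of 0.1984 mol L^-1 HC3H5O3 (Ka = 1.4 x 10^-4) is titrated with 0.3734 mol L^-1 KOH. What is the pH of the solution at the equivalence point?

8.48

n(HC3H5O3) = 0.1984 x 0.02077 = 0.004121 mol; V(KOH) at equivalence = 0.004121/0.3734 = 0.01104 L.
At equivalence all the acid is converted to C3H5O3-; total volume = 0.02077 + 0.01104 = 0.03181 L, so [C3H5O3-] = 0.004121/0.03181 = 0.1296 M.
Kb = Kw/Ka = 1.0e-14 / 1.4 x 10^-4 = 7.14e-11.
[OH^-] = sqrt(Kb x [C3H5O3-]) = sqrt(7.14e-11 x 0.1296) = 3.04e-6 M.
pOH = 5.52, so pH = 14.00 - 5.52 = 8.48.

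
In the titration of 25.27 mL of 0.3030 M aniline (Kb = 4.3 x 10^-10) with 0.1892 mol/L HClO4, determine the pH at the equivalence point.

n(C6H5NH2) = 0.3030 x 0.02527 = 0.007657 mol; V(HClO4) at equivalence = 0.007657/0.1892 = 0.04047 L.
At equivalence the base is fully converted to C6H5NH3+; total volume = 0.06574 L, so [C6H5NH3+] = 0.007657/0.06574 = 0.1165 M.
Ka(C6H5NH3+) = Kw/Kb = 1.0e-14 / 4.3 x 10^-10 = 2.33e-5.
[H^+] = sqrt(Ka x [C6H5NH3+]) = sqrt(2.33e-5 x 0.1165) = 0.00165 M.
pH = -log(0.00165) = 2.78.

2.78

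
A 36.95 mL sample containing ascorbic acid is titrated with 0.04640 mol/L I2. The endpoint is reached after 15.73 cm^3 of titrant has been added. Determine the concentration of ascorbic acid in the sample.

n(I2) = 0.04640 x 0.01573 = 0.0007299 mol.
From the balanced equation, 1 mol I2 reacts with 1 mol ascorbic acid, so n(ascorbic acid) = 0.0007299 x 1/1 = 0.0007299 mol.
[ascorbic acid] = 0.0007299 / 0.03695 L = 0.0198 M.

0.0198 M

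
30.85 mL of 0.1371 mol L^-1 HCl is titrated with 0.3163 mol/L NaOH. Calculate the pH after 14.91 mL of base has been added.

12.03

n(acid) = 0.1371 x 0.03085 = 0.004230 mol; n(NaOH) added = 0.3163 x 0.01491 = 0.004716 mol.
Base is in excess by 0.004716 - 0.004230 = 0.0004865 mol in a total volume of 0.04576 L.
[OH^-] = 0.0004865/0.04576 = 0.01063 M, so pOH = 1.97 and pH = 14.00 - 1.97 = 12.03.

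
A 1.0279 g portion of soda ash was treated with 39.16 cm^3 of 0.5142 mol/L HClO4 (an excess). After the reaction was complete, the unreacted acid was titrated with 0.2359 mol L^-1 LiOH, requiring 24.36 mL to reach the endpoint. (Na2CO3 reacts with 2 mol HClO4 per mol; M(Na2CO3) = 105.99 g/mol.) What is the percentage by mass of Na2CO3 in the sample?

Total n(HClO4) added = 0.5142 x 0.03916 = 0.02014 mol.
n(LiOH) used = 0.2359 x 0.02436 = 0.005747 mol, which equals the excess n(HClO4).
So n(HClO4) consumed by the sample = 0.02014 - 0.005747 = 0.01439 mol.
n(Na2CO3) = 0.01439 / 2 = 0.007195 mol.
mass Na2CO3 = 0.007195 x 105.99 = 0.7626 g, so %Na2CO3 = 0.7626/1.0279 x 100 = 74.2%.

74.2%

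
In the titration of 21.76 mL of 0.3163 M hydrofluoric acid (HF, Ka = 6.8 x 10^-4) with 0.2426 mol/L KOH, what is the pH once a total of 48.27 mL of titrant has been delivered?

12.84

n(acid) = 0.3163 x 0.02176 = 0.006883 mol; n(KOH) added = 0.2426 x 0.04827 = 0.01171 mol.
Base is in excess by 0.01171 - 0.006883 = 0.004828 mol in a total volume of 0.07003 L.
[OH^-] = 0.004828/0.07003 = 0.06894 M, so pOH = 1.16 and pH = 14.00 - 1.16 = 12.84.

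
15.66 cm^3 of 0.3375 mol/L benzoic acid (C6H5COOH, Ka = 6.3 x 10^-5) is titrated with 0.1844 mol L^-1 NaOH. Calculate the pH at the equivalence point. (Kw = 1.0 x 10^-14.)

n(C6H5COOH) = 0.3375 x 0.01566 = 0.005285 mol; V(NaOH) at equivalence = 0.005285/0.1844 = 0.02866 L.
At equivalence all the acid is converted to C6H5COO-; total volume = 0.01566 + 0.02866 = 0.04432 L, so [C6H5COO-] = 0.005285/0.04432 = 0.1192 M.
Kb = Kw/Ka = 1.0e-14 / 6.3 x 10^-5 = 1.59e-10.
[OH^-] = sqrt(Kb x [C6H5COO-]) = sqrt(1.59e-10 x 0.1192) = 4.35e-6 M.
pOH = 5.36, so pH = 14.00 - 5.36 = 8.64.

8.64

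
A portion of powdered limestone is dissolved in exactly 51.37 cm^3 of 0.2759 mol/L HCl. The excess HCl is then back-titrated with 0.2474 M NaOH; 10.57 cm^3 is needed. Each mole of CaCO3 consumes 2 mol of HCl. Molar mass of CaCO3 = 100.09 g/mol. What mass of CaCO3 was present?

Total n(HCl) added = 0.2759 x 0.05137 = 0.01417 mol.
n(NaOH) used = 0.2474 x 0.01057 = 0.002615 mol, which equals the excess n(HCl).
So n(HCl) consumed by the sample = 0.01417 - 0.002615 = 0.01156 mol.
n(CaCO3) = 0.01156 / 2 = 0.005779 mol.
mass = 0.005779 mol x 100.09 g/mol = 0.578 g.

0.578 g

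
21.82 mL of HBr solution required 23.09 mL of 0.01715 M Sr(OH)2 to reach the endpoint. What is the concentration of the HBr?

n(Sr(OH)2) delivered = 0.01715 x 0.02309 = 0.0003960 mol.
The reaction is 2 HBr + 1 Sr(OH)2, so n(HBr) = 0.0003960 x 2/1 = 0.0007920 mol.
[HBr] = 0.0007920 mol / 0.02182 L = 0.0363 M.

0.0363 M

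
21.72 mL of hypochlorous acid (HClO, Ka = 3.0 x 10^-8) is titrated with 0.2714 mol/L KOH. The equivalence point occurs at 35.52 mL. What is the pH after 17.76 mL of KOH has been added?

17.76 mL is exactly half the equivalence volume (35.52/2), i.e. the half-equivalence point.
There, n(HA) = n(A^-), so pH = pKa = -log(3.0 x 10^-8) = 7.52.

7.52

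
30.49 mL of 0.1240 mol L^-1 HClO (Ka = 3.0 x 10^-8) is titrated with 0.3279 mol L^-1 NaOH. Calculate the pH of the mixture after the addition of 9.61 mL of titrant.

Initial n(HClO) = 0.1240 x 0.03049 = 0.003781 mol.
n(NaOH) added = 0.3279 x 0.009610 = 0.003151 mol, converting that many moles of HClO to ClO-.
Remaining n(HClO) = 0.0006296 mol; n(ClO-) = 0.003151 mol.
By Henderson-Hasselbalch, pH = pKa + log([A^-]/[HA]) = 7.52 + log(0.003151/0.0006296) = 7.52 + (+0.70) = 8.22.

8.22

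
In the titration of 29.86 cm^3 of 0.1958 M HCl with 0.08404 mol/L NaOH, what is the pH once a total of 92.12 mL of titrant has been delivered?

n(acid) = 0.1958 x 0.02986 = 0.005847 mol; n(NaOH) added = 0.08404 x 0.09212 = 0.007742 mol.
Base is in excess by 0.007742 - 0.005847 = 0.001895 mol in a total volume of 0.1220 L.
[OH^-] = 0.001895/0.1220 = 0.01554 M, so pOH = 1.81 and pH = 14.00 - 1.81 = 12.19.

12.19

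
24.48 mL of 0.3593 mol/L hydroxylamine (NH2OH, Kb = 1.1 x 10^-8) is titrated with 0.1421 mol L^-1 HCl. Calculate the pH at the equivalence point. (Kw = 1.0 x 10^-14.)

n(NH2OH) = 0.3593 x 0.02448 = 0.008796 mol; V(HCl) at equivalence = 0.008796/0.1421 = 0.06190 L.
At equivalence the base is fully converted to NH3OH+; total volume = 0.08638 L, so [NH3OH+] = 0.008796/0.08638 = 0.1018 M.
Ka(NH3OH+) = Kw/Kb = 1.0e-14 / 1.1 x 10^-8 = 9.09e-7.
[H^+] = sqrt(Ka x [NH3OH+]) = sqrt(9.09e-7 x 0.1018) = 0.000304 M.
pH = -log(0.000304) = 3.52.

3.52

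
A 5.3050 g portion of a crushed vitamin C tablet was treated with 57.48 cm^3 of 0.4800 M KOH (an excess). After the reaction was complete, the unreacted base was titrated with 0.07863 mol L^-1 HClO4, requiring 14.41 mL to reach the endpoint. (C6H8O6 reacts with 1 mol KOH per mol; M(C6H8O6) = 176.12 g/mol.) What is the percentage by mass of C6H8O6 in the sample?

Total n(KOH) added = 0.4800 x 0.05748 = 0.02759 mol.
n(HClO4) used = 0.07863 x 0.01441 = 0.001133 mol, which equals the excess n(KOH).
So n(KOH) consumed by the sample = 0.02759 - 0.001133 = 0.02646 mol.
n(C6H8O6) = 0.02646 / 1 = 0.02646 mol.
mass C6H8O6 = 0.02646 x 176.12 = 4.660 g, so %C6H8O6 = 4.660/5.3050 x 100 = 87.8%.

87.8%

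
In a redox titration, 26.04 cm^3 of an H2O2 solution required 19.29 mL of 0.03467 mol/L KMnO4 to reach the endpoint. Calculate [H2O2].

0.0642 M

n(KMnO4) = 0.03467 x 0.01929 = 0.0006688 mol.
From the balanced equation, 2 mol KMnO4 reacts with 5 mol H2O2, so n(H2O2) = 0.0006688 x 5/2 = 0.001672 mol.
[H2O2] = 0.001672 / 0.02604 L = 0.0642 M.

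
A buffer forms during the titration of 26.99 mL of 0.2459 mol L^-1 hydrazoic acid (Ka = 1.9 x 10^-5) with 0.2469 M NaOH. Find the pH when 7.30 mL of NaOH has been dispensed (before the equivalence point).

Initial n(HN3) = 0.2459 x 0.02699 = 0.006637 mol.
n(NaOH) added = 0.2469 x 0.007300 = 0.001802 mol, converting that many moles of HN3 to N3-.
Remaining n(HN3) = 0.004834 mol; n(N3-) = 0.001802 mol.
By Henderson-Hasselbalch, pH = pKa + log([A^-]/[HA]) = 4.72 + log(0.001802/0.004834) = 4.72 + (-0.43) = 4.29.

4.29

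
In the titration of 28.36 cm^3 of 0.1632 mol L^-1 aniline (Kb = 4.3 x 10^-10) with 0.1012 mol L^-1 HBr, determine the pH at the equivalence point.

n(C6H5NH2) = 0.1632 x 0.02836 = 0.004628 mol; V(HBr) at equivalence = 0.004628/0.1012 = 0.04573 L.
At equivalence the base is fully converted to C6H5NH3+; total volume = 0.07409 L, so [C6H5NH3+] = 0.004628/0.07409 = 0.06247 M.
Ka(C6H5NH3+) = Kw/Kb = 1.0e-14 / 4.3 x 10^-10 = 2.33e-5.
[H^+] = sqrt(Ka x [C6H5NH3+]) = sqrt(2.33e-5 x 0.06247) = 0.00121 M.
pH = -log(0.00121) = 2.92.

2.92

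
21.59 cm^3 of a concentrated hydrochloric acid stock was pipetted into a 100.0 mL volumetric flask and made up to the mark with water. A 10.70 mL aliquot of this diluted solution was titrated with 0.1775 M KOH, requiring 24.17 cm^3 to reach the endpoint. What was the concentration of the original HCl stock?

1.86 M

n(KOH) = 0.1775 x 0.02417 = 0.004290 mol.
n(HCl) in the aliquot = 0.004290 mol.
[diluted HCl] = 0.004290 / 0.01070 = 0.4010 M.
Dilution factor = 100.0/21.59 = 4.632, so [stock] = 0.4010 x 4.632 = 1.86 M.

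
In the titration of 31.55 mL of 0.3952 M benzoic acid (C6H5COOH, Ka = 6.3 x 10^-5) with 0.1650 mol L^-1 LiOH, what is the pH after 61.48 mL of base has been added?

4.84

Initial n(C6H5COOH) = 0.3952 x 0.03155 = 0.01247 mol.
n(LiOH) added = 0.1650 x 0.06148 = 0.01014 mol, converting that many moles of C6H5COOH to C6H5COO-.
Remaining n(C6H5COOH) = 0.002324 mol; n(C6H5COO-) = 0.01014 mol.
By Henderson-Hasselbalch, pH = pKa + log([A^-]/[HA]) = 4.20 + log(0.01014/0.002324) = 4.20 + (+0.64) = 4.84.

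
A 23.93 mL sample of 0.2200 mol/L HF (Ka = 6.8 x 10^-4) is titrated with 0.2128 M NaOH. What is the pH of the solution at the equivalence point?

8.10

n(HF) = 0.2200 x 0.02393 = 0.005265 mol; V(NaOH) at equivalence = 0.005265/0.2128 = 0.02474 L.
At equivalence all the acid is converted to F-; total volume = 0.02393 + 0.02474 = 0.04867 L, so [F-] = 0.005265/0.04867 = 0.1082 M.
Kb = Kw/Ka = 1.0e-14 / 6.8 x 10^-4 = 1.47e-11.
[OH^-] = sqrt(Kb x [F-]) = sqrt(1.47e-11 x 0.1082) = 1.26e-6 M.
pOH = 5.90, so pH = 14.00 - 5.90 = 8.10.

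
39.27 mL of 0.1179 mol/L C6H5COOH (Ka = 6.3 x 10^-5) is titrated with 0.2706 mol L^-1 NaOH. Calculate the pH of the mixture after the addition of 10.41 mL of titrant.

Initial n(C6H5COOH) = 0.1179 x 0.03927 = 0.004630 mol.
n(NaOH) added = 0.2706 x 0.01041 = 0.002817 mol, converting that many moles of C6H5COOH to C6H5COO-.
Remaining n(C6H5COOH) = 0.001813 mol; n(C6H5COO-) = 0.002817 mol.
By Henderson-Hasselbalch, pH = pKa + log([A^-]/[HA]) = 4.20 + log(0.002817/0.001813) = 4.20 + (+0.19) = 4.39.

4.39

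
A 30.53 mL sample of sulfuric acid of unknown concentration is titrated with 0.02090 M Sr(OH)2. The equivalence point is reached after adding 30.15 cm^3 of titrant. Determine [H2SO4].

n(Sr(OH)2) delivered = 0.02090 x 0.03015 = 0.0006301 mol.
For a 1:1 reaction, n(H2SO4) = 0.0006301 mol.
[H2SO4] = 0.0006301 mol / 0.03053 L = 0.0206 M.

0.0206 M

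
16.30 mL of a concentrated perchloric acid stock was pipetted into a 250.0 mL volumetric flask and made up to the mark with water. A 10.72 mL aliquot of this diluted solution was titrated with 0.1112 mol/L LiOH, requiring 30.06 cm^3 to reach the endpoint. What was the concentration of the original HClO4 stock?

4.78 M

n(LiOH) = 0.1112 x 0.03006 = 0.003343 mol.
n(HClO4) in the aliquot = 0.003343 mol.
[diluted HClO4] = 0.003343 / 0.01072 = 0.3118 M.
Dilution factor = 250.0/16.30 = 15.34, so [stock] = 0.3118 x 15.34 = 4.78 M.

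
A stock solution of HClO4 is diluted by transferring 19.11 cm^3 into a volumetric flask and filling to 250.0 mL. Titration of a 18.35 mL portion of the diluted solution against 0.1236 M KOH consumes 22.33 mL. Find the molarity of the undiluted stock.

n(KOH) = 0.1236 x 0.02233 = 0.002760 mol.
n(HClO4) in the aliquot = 0.002760 mol.
[diluted HClO4] = 0.002760 / 0.01835 = 0.1504 M.
Dilution factor = 250.0/19.11 = 13.08, so [stock] = 0.1504 x 13.08 = 1.97 M.

1.97 M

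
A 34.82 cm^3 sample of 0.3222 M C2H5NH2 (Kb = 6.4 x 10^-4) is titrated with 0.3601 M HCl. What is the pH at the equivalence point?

5.79

n(C2H5NH2) = 0.3222 x 0.03482 = 0.01122 mol; V(HCl) at equivalence = 0.01122/0.3601 = 0.03116 L.
At equivalence the base is fully converted to C2H5NH3+; total volume = 0.06598 L, so [C2H5NH3+] = 0.01122/0.06598 = 0.1700 M.
Ka(C2H5NH3+) = Kw/Kb = 1.0e-14 / 6.4 x 10^-4 = 1.56e-11.
[H^+] = sqrt(Ka x [C2H5NH3+]) = sqrt(1.56e-11 x 0.1700) = 1.63e-6 M.
pH = -log(1.63e-6) = 5.79.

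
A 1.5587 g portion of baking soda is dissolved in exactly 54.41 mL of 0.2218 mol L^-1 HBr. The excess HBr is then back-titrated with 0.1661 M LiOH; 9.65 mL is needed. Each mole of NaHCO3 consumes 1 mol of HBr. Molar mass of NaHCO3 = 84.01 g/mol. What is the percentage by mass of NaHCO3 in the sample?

56.4%

Total n(HBr) added = 0.2218 x 0.05441 = 0.01207 mol.
n(LiOH) used = 0.1661 x 0.009650 = 0.001603 mol, which equals the excess n(HBr).
So n(HBr) consumed by the sample = 0.01207 - 0.001603 = 0.01047 mol.
n(NaHCO3) = 0.01047 / 1 = 0.01047 mol.
mass NaHCO3 = 0.01047 x 84.01 = 0.8792 g, so %NaHCO3 = 0.8792/1.5587 x 100 = 56.4%.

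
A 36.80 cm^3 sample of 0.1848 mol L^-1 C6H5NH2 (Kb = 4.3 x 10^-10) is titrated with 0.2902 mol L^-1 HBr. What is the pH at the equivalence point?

n(C6H5NH2) = 0.1848 x 0.03680 = 0.006801 mol; V(HBr) at equivalence = 0.006801/0.2902 = 0.02343 L.
At equivalence the base is fully converted to C6H5NH3+; total volume = 0.06023 L, so [C6H5NH3+] = 0.006801/0.06023 = 0.1129 M.
Ka(C6H5NH3+) = Kw/Kb = 1.0e-14 / 4.3 x 10^-10 = 2.33e-5.
[H^+] = sqrt(Ka x [C6H5NH3+]) = sqrt(2.33e-5 x 0.1129) = 0.00162 M.
pH = -log(0.00162) = 2.79.

2.79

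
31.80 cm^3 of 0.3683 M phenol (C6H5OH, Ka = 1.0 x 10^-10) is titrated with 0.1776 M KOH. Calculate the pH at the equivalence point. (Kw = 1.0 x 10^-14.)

11.54

n(C6H5OH) = 0.3683 x 0.03180 = 0.01171 mol; V(KOH) at equivalence = 0.01171/0.1776 = 0.06595 L.
At equivalence all the acid is converted to C6H5O-; total volume = 0.03180 + 0.06595 = 0.09775 L, so [C6H5O-] = 0.01171/0.09775 = 0.1198 M.
Kb = Kw/Ka = 1.0e-14 / 1.0 x 10^-10 = 0.000100.
[OH^-] = sqrt(Kb x [C6H5O-]) = sqrt(0.000100 x 0.1198) = 0.00346 M.
pOH = 2.46, so pH = 14.00 - 2.46 = 11.54.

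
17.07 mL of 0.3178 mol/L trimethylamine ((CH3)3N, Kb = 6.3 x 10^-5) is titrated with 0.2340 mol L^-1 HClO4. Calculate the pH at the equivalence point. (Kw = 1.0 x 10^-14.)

5.33

n((CH3)3N) = 0.3178 x 0.01707 = 0.005425 mol; V(HClO4) at equivalence = 0.005425/0.2340 = 0.02318 L.
At equivalence the base is fully converted to (CH3)3NH+; total volume = 0.04025 L, so [(CH3)3NH+] = 0.005425/0.04025 = 0.1348 M.
Ka((CH3)3NH+) = Kw/Kb = 1.0e-14 / 6.3 x 10^-5 = 1.59e-10.
[H^+] = sqrt(Ka x [(CH3)3NH+]) = sqrt(1.59e-10 x 0.1348) = 4.63e-6 M.
pH = -log(4.63e-6) = 5.33.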